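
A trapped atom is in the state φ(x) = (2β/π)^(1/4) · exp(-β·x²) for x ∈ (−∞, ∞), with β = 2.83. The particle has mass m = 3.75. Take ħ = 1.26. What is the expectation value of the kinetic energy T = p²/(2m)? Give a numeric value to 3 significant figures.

T = −(ħ²/2m) d²/dx², so ⟨T⟩ = −(ħ²/2m) ∫ φ*·φ'' dx; with m = 3.75.
Gaussian moments: ∫x^(2j)·e^(−2βx²) dx = (2j−1)!!/(4β)^j · √(π/(2β)), odd powers integrate to 0; here √(π/(2β)) = 0.74502. Derivatives: d/dx e^(−βx²) = −2βx·e^(−βx²), d²/dx² e^(−βx²) = (4β²x² − 2β)·e^(−βx²).
⟨T⟩ = 0.59905.

0.599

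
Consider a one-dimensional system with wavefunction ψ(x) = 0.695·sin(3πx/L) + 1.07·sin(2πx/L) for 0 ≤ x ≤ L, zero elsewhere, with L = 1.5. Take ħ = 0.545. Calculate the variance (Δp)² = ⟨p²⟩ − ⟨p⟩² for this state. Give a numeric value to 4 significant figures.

Compute ⟨p⟩ and ⟨p²⟩ separately; (Δp)² = ⟨p²⟩ − ⟨p⟩².
d²/dx² sin(jπx/L) = −(jπ/L)²·sin(jπx/L); on 0 ≤ x ≤ L, ∫sin²(jπx/L) dx = L/2 and ∫sin(jπx/L)·sin(lπx/L) dx = 0 for j ≠ l, so only diagonal terms survive in ∫|ψ|² and ∫ψ·ψ″; ∫ψ·ψ′ dx = [ψ²/2] between the walls = 0.
Normalization: ∫|ψ|² dx = 1.2209.
⟨p⟩ = 0.0000 and ⟨p²⟩ = 7.1445.
(Δp)² = 7.1445 − (0.0000)² = 7.1445.

7.145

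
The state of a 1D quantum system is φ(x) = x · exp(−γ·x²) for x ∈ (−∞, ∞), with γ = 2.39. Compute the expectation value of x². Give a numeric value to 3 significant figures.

0.314

⟨x²⟩ = ∫ x²·|φ|² dx / ∫|φ|² dx (integrals over the domain).
Expand each integrand as polynomial × e^(−2γx²) and use ∫x^(2j)·e^(−2γx²) dx = (2j−1)!!/(4γ)^j · √(π/(2γ)), odd powers → 0; here √(π/(2γ)) = 0.81070.
State is unnormalized: ∫|φ|² dx = 0.084801, and ∫φ*·x²·φ dx = 0.026611, so ⟨x²⟩ = 0.026611 / 0.084801.
⟨x²⟩ = 0.31381.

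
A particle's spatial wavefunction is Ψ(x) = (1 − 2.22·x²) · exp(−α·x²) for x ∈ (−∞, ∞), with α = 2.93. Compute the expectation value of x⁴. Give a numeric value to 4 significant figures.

⟨x⁴⟩ = ∫ x⁴·|Ψ|² dx / ∫|Ψ|² dx (integrals over the domain).
Expand each integrand as polynomial × e^(−2αx²) and use ∫x^(2j)·e^(−2αx²) dx = (2j−1)!!/(4α)^j · √(π/(2α)), odd powers → 0; here √(π/(2α)) = 0.73219.
State is unnormalized: ∫|Ψ|² dx = 0.53362, and ∫Ψ*·x⁴·Ψ dx = 0.0057825, so ⟨x⁴⟩ = 0.0057825 / 0.53362.
⟨x⁴⟩ = 0.010836.

0.01084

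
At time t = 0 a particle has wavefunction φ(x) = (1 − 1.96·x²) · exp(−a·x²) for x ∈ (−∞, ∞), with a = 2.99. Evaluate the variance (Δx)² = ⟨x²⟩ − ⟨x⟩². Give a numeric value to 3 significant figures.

Compute ⟨x⟩ and ⟨x²⟩ separately, then (Δx)² = ⟨x²⟩ − ⟨x⟩².
Expand each integrand as polynomial × e^(−2ax²) and use ∫x^(2j)·e^(−2ax²) dx = (2j−1)!!/(4a)^j · √(π/(2a)), odd powers → 0; here √(π/(2a)) = 0.72481.
Normalization: ∫|φ|² dx = 0.54564.
⟨x⟩ = 0.0000 and ⟨x²⟩ = 0.046600.
(Δx)² = 0.046600 − (0.0000)² = 0.046600.

0.0466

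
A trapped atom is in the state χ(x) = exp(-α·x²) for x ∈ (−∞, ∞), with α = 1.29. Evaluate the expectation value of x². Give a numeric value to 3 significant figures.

0.194

⟨x²⟩ = ∫ x²·|χ|² dx / ∫|χ|² dx (integrals over the domain).
Gaussian moments: ∫x^(2j)·e^(−2αx²) dx = (2j−1)!!/(4α)^j · √(π/(2α)), odd powers integrate to 0; here √(π/(2α)) = 1.1035.
State is unnormalized: ∫|χ|² dx = 1.1035, and ∫χ*·x²·χ dx = 0.21385, so ⟨x²⟩ = 0.21385 / 1.1035.
⟨x²⟩ = 0.19380.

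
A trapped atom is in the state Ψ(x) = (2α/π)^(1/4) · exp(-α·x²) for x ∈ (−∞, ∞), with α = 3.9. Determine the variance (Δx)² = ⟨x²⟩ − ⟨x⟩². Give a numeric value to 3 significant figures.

Compute ⟨x⟩ and ⟨x²⟩ separately, then (Δx)² = ⟨x²⟩ − ⟨x⟩².
Gaussian moments: ∫x^(2j)·e^(−2αx²) dx = (2j−1)!!/(4α)^j · √(π/(2α)), odd powers integrate to 0; here √(π/(2α)) = 0.63464.
⟨x⟩ = 0.0000 and ⟨x²⟩ = 0.064103.
(Δx)² = 0.064103 − (0.0000)² = 0.064103.

0.0641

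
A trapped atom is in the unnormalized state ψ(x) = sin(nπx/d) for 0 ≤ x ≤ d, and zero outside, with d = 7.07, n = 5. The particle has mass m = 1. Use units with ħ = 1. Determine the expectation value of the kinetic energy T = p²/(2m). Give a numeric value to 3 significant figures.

2.47

T = −(ħ²/2m) d²/dx², so ⟨T⟩ = −(ħ²/2m) ∫ ψ*·ψ'' dx / ∫|ψ|² dx; with m = 1.
d/dx sin(nπx/d) = (nπ/d)·cos(nπx/d) and d²/dx² sin(nπx/d) = −(nπ/d)²·sin(nπx/d); on 0 ≤ x ≤ d, ∫sin²(nπx/d) dx = d/2 and ∫sin(nπx/d)·cos(nπx/d) dx = 0.
State is unnormalized: ∫|ψ|² dx = 3.5350, and ∫ψ*·(−ħ²/2m · ψ'') dx = 8.7249, so ⟨T⟩ = 8.7249 / 3.5350.
⟨T⟩ = 2.4681.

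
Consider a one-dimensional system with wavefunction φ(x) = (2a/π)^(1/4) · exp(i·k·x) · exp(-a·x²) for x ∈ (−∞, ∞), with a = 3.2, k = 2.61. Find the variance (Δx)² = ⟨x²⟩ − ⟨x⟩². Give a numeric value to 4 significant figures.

0.07813

Compute ⟨x⟩ and ⟨x²⟩ separately, then (Δx)² = ⟨x²⟩ − ⟨x⟩².
Gaussian moments: ∫x^(2j)·e^(−2ax²) dx = (2j−1)!!/(4a)^j · √(π/(2a)), odd powers integrate to 0; here √(π/(2a)) = 0.70062.
⟨x⟩ = 0.0000 and ⟨x²⟩ = 0.078125.
(Δx)² = 0.078125 − (0.0000)² = 0.078125.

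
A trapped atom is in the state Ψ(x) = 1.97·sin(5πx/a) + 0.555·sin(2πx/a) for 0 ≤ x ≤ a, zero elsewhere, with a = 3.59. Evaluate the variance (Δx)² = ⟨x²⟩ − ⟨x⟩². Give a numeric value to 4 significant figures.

1.037

Compute ⟨x⟩ and ⟨x²⟩ separately, then (Δx)² = ⟨x²⟩ − ⟨x⟩².
On 0 ≤ x ≤ a (j ≠ l): ∫sin²(jπx/a) dx = a/2, ∫sin(jπx/a)·sin(lπx/a) dx = 0; diagonal moments ∫x·sin²(jπx/a) dx = a²/4, ∫x²·sin²(jπx/a) dx = a³·(1/6 − 1/(4j²π²)); cross terms ∫x·sin(jπx/a)·sin(lπx/a) dx = 0 for j + l even and −4jla²/(π²(j² − l²)²) for j + l odd, ∫x²·sin(jπx/a)·sin(lπx/a) dx = (−1)^(j+l)·4jla³/(π²(j² − l²)²); higher powers the same way via product-to-sum and parts.
Normalization: ∫|Ψ|² dx = 7.5191.
⟨x⟩ = 1.7606 and ⟨x²⟩ = 4.1362.
(Δx)² = 4.1362 − (1.7606)² = 1.0366.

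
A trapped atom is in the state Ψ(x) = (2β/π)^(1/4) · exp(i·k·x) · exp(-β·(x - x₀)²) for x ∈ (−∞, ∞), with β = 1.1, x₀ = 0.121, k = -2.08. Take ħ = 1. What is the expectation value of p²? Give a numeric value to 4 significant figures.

5.426

p² Ψ = −ħ² d²Ψ/dx²; ⟨p²⟩ = −ħ² ∫ Ψ*·Ψ'' dx.
Gaussian moments (u = x − x₀): ∫u^(2j)·e^(−2βu²) du = (2j−1)!!/(4β)^j · √(π/(2β)), odd powers integrate to 0; here √(π/(2β)) = 1.1950. Derivatives: Ψ′ = (ik − 2βu)·Ψ, Ψ″ = ((ik − 2βu)² − 2β)·Ψ; the odd-in-u pieces drop out.
⟨p²⟩ = 5.4264.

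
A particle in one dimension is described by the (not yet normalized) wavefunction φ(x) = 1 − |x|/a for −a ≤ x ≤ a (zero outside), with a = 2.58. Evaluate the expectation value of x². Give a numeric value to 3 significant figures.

⟨x²⟩ = ∫ x²·|φ|² dx / ∫|φ|² dx (integrals over the domain).
φ is even, so ∫ over [−a, a] = 2∫₀ᵃ with φ = 1 − x/a there: ∫₀ᵃ (1 − x/a)² dx = a/3, ∫₀ᵃ x²(1 − x/a)² dx = a³/30, ∫₀ᵃ x⁴(1 − x/a)² dx = a⁵/105.
State is unnormalized: ∫|φ|² dx = 1.7200, and ∫φ*·x²·φ dx = 1.1449, so ⟨x²⟩ = 1.1449 / 1.7200.
⟨x²⟩ = 0.66564.

0.666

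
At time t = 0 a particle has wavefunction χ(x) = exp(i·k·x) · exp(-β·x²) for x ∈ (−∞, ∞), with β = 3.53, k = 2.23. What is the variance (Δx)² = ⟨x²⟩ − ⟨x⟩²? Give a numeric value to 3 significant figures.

0.0708

Compute ⟨x⟩ and ⟨x²⟩ separately, then (Δx)² = ⟨x²⟩ − ⟨x⟩².
Gaussian moments: ∫x^(2j)·e^(−2βx²) dx = (2j−1)!!/(4β)^j · √(π/(2β)), odd powers integrate to 0; here √(π/(2β)) = 0.66707.
Normalization: ∫|χ|² dx = 0.66707.
⟨x⟩ = 0.0000 and ⟨x²⟩ = 0.070822.
(Δx)² = 0.070822 − (0.0000)² = 0.070822.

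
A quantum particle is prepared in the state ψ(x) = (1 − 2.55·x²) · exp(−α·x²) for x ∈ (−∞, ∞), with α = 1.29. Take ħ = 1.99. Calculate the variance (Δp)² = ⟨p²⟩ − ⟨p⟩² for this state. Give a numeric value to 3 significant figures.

Compute ⟨p⟩ and ⟨p²⟩ separately; (Δp)² = ⟨p²⟩ − ⟨p⟩².
Expand each integrand as polynomial × e^(−2αx²) and use ∫x^(2j)·e^(−2αx²) dx = (2j−1)!!/(4α)^j · √(π/(2α)), odd powers → 0; here √(π/(2α)) = 1.1035. Differentiate with the product rule, d/dx e^(−αx²) = −2αx·e^(−αx²).
Normalization: ∫|ψ|² dx = 0.82131.
⟨p⟩ = 0.0000 and ⟨p²⟩ = 25.381.
(Δp)² = 25.381 − (0.0000)² = 25.381.

25.4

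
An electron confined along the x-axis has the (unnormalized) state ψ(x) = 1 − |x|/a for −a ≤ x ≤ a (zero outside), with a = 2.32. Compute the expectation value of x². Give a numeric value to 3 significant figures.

⟨x²⟩ = ∫ x²·|ψ|² dx / ∫|ψ|² dx (integrals over the domain).
ψ is even, so ∫ over [−a, a] = 2∫₀ᵃ with ψ = 1 − x/a there: ∫₀ᵃ (1 − x/a)² dx = a/3, ∫₀ᵃ x²(1 − x/a)² dx = a³/30, ∫₀ᵃ x⁴(1 − x/a)² dx = a⁵/105.
State is unnormalized: ∫|ψ|² dx = 1.5467, and ∫ψ*·x²·ψ dx = 0.83248, so ⟨x²⟩ = 0.83248 / 1.5467.
⟨x²⟩ = 0.53824.

0.538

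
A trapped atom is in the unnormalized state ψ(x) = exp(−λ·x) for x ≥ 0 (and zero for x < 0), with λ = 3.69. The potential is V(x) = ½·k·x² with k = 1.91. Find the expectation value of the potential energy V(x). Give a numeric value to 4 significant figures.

0.03507

⟨V⟩ = ∫ V(x)·|ψ|² dx / ∫|ψ|² dx.
Every integrand reduces to terms xʲ·e^(−2λx) on [0, ∞); use ∫₀^∞ xʲ·e^(−2λx) dx = j!/(2λ)^(j+1).
State is unnormalized: ∫|ψ|² dx = 0.13550, and ∫ψ*·V(x)·ψ dx = 0.0047519, so ⟨V⟩ = 0.0047519 / 0.13550.
⟨V⟩ = 0.035069.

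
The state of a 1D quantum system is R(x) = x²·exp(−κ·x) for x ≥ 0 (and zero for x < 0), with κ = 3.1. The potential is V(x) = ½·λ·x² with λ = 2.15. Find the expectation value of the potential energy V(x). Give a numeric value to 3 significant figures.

0.839

⟨V⟩ = ∫ V(x)·|R|² dx / ∫|R|² dx.
Every integrand reduces to terms xʲ·e^(−2κx) on [0, ∞); use ∫₀^∞ xʲ·e^(−2κx) dx = j!/(2κ)^(j+1).
State is unnormalized: ∫|R|² dx = 0.0026197, and ∫R*·V(x)·R dx = 0.0021979, so ⟨V⟩ = 0.0021979 / 0.0026197.
⟨V⟩ = 0.83897.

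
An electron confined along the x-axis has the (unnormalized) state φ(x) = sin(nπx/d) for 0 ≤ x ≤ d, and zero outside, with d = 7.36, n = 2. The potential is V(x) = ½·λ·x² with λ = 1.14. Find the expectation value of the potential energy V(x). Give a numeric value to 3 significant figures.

9.90

⟨V⟩ = ∫ V(x)·|φ|² dx / ∫|φ|² dx.
With sin²θ = (1 − cos2θ)/2 on 0 ≤ x ≤ d: ∫sin²(nπx/d) dx = d/2, ∫x·sin²(nπx/d) dx = d²/4, ∫x²·sin²(nπx/d) dx = d³·(1/6 − 1/(4n²π²)); higher powers xᵏ the same way, integrating xᵏ·cos(2nπx/d) by parts.
State is unnormalized: ∫|φ|² dx = 3.6800, and ∫φ*·V(x)·φ dx = 36.436, so ⟨V⟩ = 36.436 / 3.6800.
⟨V⟩ = 9.9012.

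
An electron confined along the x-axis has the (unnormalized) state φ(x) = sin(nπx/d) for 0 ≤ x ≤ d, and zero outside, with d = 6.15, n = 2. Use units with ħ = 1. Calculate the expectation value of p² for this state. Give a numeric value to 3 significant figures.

p² φ = −ħ² d²φ/dx²; ⟨p²⟩ = −ħ² ∫ φ*·φ'' dx / ∫|φ|² dx.
d/dx sin(nπx/d) = (nπ/d)·cos(nπx/d) and d²/dx² sin(nπx/d) = −(nπ/d)²·sin(nπx/d); on 0 ≤ x ≤ d, ∫sin²(nπx/d) dx = d/2 and ∫sin(nπx/d)·cos(nπx/d) dx = 0.
State is unnormalized: ∫|φ|² dx = 3.0750, and ∫φ*·(−ħ² φ'') dx = 3.2096, so ⟨p²⟩ = 3.2096 / 3.0750.
⟨p²⟩ = 1.0438.

1.04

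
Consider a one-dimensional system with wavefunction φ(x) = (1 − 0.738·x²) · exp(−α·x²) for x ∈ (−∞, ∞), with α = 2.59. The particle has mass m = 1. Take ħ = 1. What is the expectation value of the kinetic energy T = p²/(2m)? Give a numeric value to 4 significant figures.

T = −(ħ²/2m) d²/dx², so ⟨T⟩ = −(ħ²/2m) ∫ φ*·φ'' dx / ∫|φ|² dx; with m = 1.
Expand each integrand as polynomial × e^(−2αx²) and use ∫x^(2j)·e^(−2αx²) dx = (2j−1)!!/(4α)^j · √(π/(2α)), odd powers → 0; here √(π/(2α)) = 0.77877. Differentiate with the product rule, d/dx e^(−αx²) = −2αx·e^(−αx²).
State is unnormalized: ∫|φ|² dx = 0.67967, and ∫φ*·(−ħ²/2m · φ'') dx = 1.1880, so ⟨T⟩ = 1.1880 / 0.67967.
⟨T⟩ = 1.7479.

1.748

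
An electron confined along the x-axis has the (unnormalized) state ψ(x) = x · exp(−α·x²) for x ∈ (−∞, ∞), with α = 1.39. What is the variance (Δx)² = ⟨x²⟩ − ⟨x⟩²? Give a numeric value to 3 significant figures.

Compute ⟨x⟩ and ⟨x²⟩ separately, then (Δx)² = ⟨x²⟩ − ⟨x⟩².
Expand each integrand as polynomial × e^(−2αx²) and use ∫x^(2j)·e^(−2αx²) dx = (2j−1)!!/(4α)^j · √(π/(2α)), odd powers → 0; here √(π/(2α)) = 1.0630.
Normalization: ∫|ψ|² dx = 0.19120.
⟨x⟩ = 0.0000 and ⟨x²⟩ = 0.53957.
(Δx)² = 0.53957 − (0.0000)² = 0.53957.

0.540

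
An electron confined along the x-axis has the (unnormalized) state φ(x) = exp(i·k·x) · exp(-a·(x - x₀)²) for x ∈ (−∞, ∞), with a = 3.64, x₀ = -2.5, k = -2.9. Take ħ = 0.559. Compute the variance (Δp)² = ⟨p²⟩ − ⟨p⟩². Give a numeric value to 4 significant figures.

1.137

Compute ⟨p⟩ and ⟨p²⟩ separately; (Δp)² = ⟨p²⟩ − ⟨p⟩².
Gaussian moments (u = x − x₀): ∫u^(2j)·e^(−2au²) du = (2j−1)!!/(4a)^j · √(π/(2a)), odd powers integrate to 0; here √(π/(2a)) = 0.65692. Derivatives: φ′ = (ik − 2au)·φ, φ″ = ((ik − 2au)² − 2a)·φ; the odd-in-u pieces drop out.
Normalization: ∫|φ|² dx = 0.65692.
⟨p⟩ = -1.6211 and ⟨p²⟩ = 3.7654.
(Δp)² = 3.7654 − (-1.6211)² = 1.1374.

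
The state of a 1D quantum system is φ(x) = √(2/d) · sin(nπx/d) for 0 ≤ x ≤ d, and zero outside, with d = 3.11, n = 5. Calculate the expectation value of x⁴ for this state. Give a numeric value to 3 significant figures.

18.3

⟨x⁴⟩ = ∫ x⁴·|φ|² dx (integrals over the domain).
With sin²θ = (1 − cos2θ)/2 on 0 ≤ x ≤ d: ∫sin²(nπx/d) dx = d/2, ∫x·sin²(nπx/d) dx = d²/4, ∫x²·sin²(nπx/d) dx = d³·(1/6 − 1/(4n²π²)); higher powers xᵏ the same way, integrating xᵏ·cos(2nπx/d) by parts.
⟨x⁴⟩ = 18.333.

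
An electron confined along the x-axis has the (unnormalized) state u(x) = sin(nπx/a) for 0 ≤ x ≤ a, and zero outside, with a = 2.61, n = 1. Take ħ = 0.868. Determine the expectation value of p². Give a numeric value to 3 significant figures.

p² u = −ħ² d²u/dx²; ⟨p²⟩ = −ħ² ∫ u*·u'' dx / ∫|u|² dx.
d/dx sin(nπx/a) = (nπ/a)·cos(nπx/a) and d²/dx² sin(nπx/a) = −(nπ/a)²·sin(nπx/a); on 0 ≤ x ≤ a, ∫sin²(nπx/a) dx = a/2 and ∫sin(nπx/a)·cos(nπx/a) dx = 0.
State is unnormalized: ∫|u|² dx = 1.3050, and ∫u*·(−ħ² u'') dx = 1.4245, so ⟨p²⟩ = 1.4245 / 1.3050.
⟨p²⟩ = 1.0916.

1.09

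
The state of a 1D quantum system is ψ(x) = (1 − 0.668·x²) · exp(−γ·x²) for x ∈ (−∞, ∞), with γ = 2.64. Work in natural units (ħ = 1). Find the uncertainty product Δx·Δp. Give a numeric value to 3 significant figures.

0.500

Δx = √(⟨x²⟩−⟨x⟩²), Δp = √(⟨p²⟩−⟨p⟩²).
Expand each integrand as polynomial × e^(−2γx²) and use ∫x^(2j)·e^(−2γx²) dx = (2j−1)!!/(4γ)^j · √(π/(2γ)), odd powers → 0; here √(π/(2γ)) = 0.77136. Differentiate with the product rule, d/dx e^(−γx²) = −2γx·e^(−γx²).
Normalization: ∫|ψ|² dx = 0.68303.
⟨x⟩ = 0.0000, ⟨x²⟩ = 0.072772 ⇒ Δx = 0.26976.
⟨p⟩ = 0.0000, ⟨p²⟩ = 3.4421 ⇒ Δp = 1.8553.
Δx·Δp = 0.50049.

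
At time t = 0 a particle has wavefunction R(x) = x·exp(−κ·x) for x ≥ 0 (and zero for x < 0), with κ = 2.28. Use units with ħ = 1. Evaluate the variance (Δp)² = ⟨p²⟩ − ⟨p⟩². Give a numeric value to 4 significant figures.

5.198

Compute ⟨p⟩ and ⟨p²⟩ separately; (Δp)² = ⟨p²⟩ − ⟨p⟩².
Differentiate x·exp(−κ·x) with the product rule; every integrand then reduces to terms xʲ·e^(−2κx) on [0, ∞), with ∫₀^∞ xʲ·e^(−2κx) dx = j!/(2κ)^(j+1).
Normalization: ∫|R|² dx = 0.021093.
⟨p⟩ = 0.0000 and ⟨p²⟩ = 5.1984.
(Δp)² = 5.1984 − (0.0000)² = 5.1984.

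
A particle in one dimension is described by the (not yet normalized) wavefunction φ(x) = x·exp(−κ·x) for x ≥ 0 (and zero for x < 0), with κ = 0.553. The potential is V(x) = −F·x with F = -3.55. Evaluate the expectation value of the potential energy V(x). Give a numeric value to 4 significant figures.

⟨V⟩ = ∫ V(x)·|φ|² dx / ∫|φ|² dx.
Every integrand reduces to terms xʲ·e^(−2κx) on [0, ∞); use ∫₀^∞ xʲ·e^(−2κx) dx = j!/(2κ)^(j+1).
State is unnormalized: ∫|φ|² dx = 1.4783, and ∫φ*·V(x)·φ dx = 14.235, so ⟨V⟩ = 14.235 / 1.4783.
⟨V⟩ = 9.6293.

9.629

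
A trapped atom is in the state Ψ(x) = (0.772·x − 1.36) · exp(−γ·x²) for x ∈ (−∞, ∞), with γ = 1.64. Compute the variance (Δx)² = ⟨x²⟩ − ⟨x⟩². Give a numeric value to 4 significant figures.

0.1395

Compute ⟨x⟩ and ⟨x²⟩ separately, then (Δx)² = ⟨x²⟩ − ⟨x⟩².
Expand each integrand as polynomial × e^(−2γx²) and use ∫x^(2j)·e^(−2γx²) dx = (2j−1)!!/(4γ)^j · √(π/(2γ)), odd powers → 0; here √(π/(2γ)) = 0.97867.
Normalization: ∫|Ψ|² dx = 1.8991.
⟨x⟩ = -0.16496 and ⟨x²⟩ = 0.16671.
(Δx)² = 0.16671 − (-0.16496)² = 0.13950.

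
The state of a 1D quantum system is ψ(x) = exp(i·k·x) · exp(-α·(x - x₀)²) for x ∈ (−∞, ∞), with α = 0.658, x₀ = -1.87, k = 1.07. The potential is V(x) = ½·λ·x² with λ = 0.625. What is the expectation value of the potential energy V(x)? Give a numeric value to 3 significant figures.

1.21

⟨V⟩ = ∫ V(x)·|ψ|² dx / ∫|ψ|² dx.
Gaussian moments (u = x − x₀): ∫u^(2j)·e^(−2αu²) du = (2j−1)!!/(4α)^j · √(π/(2α)), odd powers integrate to 0; here √(π/(2α)) = 1.5451.
State is unnormalized: ∫|ψ|² dx = 1.5451, and ∫ψ*·V(x)·ψ dx = 1.8719, so ⟨V⟩ = 1.8719 / 1.5451.
⟨V⟩ = 1.2115.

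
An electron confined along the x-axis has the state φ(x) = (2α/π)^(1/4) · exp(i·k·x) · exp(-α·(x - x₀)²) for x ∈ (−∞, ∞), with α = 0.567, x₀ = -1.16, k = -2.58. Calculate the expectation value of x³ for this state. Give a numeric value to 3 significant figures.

-3.10

⟨x³⟩ = ∫ x³·|φ|² dx (integrals over the domain).
Gaussian moments (u = x − x₀): ∫u^(2j)·e^(−2αu²) du = (2j−1)!!/(4α)^j · √(π/(2α)), odd powers integrate to 0; here √(π/(2α)) = 1.6644.
⟨x³⟩ = -3.0953.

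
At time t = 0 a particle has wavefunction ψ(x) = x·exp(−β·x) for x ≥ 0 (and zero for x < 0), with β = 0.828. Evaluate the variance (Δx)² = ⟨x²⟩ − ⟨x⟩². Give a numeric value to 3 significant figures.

1.09

Compute ⟨x⟩ and ⟨x²⟩ separately, then (Δx)² = ⟨x²⟩ − ⟨x⟩².
Every integrand reduces to terms xʲ·e^(−2βx) on [0, ∞); use ∫₀^∞ xʲ·e^(−2βx) dx = j!/(2β)^(j+1).
Normalization: ∫|ψ|² dx = 0.44040.
⟨x⟩ = 1.8116 and ⟨x²⟩ = 4.3758.
(Δx)² = 4.3758 − (1.8116)² = 1.0940.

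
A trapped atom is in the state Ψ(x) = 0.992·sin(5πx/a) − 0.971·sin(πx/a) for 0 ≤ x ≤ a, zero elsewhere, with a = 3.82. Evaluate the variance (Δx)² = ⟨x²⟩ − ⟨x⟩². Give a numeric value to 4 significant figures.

0.7366

Compute ⟨x⟩ and ⟨x²⟩ separately, then (Δx)² = ⟨x²⟩ − ⟨x⟩².
On 0 ≤ x ≤ a (j ≠ l): ∫sin²(jπx/a) dx = a/2, ∫sin(jπx/a)·sin(lπx/a) dx = 0; diagonal moments ∫x·sin²(jπx/a) dx = a²/4, ∫x²·sin²(jπx/a) dx = a³·(1/6 − 1/(4j²π²)); cross terms ∫x·sin(jπx/a)·sin(lπx/a) dx = 0 for j + l even and −4jla²/(π²(j² − l²)²) for j + l odd, ∫x²·sin(jπx/a)·sin(lπx/a) dx = (−1)^(j+l)·4jla³/(π²(j² − l²)²); higher powers the same way via product-to-sum and parts.
Normalization: ∫|Ψ|² dx = 3.6804.
⟨x⟩ = 1.9100 and ⟨x²⟩ = 4.3847.
(Δx)² = 4.3847 − (1.9100)² = 0.73656.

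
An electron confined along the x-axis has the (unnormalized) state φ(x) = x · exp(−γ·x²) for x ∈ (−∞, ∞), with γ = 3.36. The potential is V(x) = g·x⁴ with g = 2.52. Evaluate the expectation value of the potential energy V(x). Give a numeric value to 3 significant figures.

0.209

⟨V⟩ = ∫ V(x)·|φ|² dx / ∫|φ|² dx.
Expand each integrand as polynomial × e^(−2γx²) and use ∫x^(2j)·e^(−2γx²) dx = (2j−1)!!/(4γ)^j · √(π/(2γ)), odd powers → 0; here √(π/(2γ)) = 0.68374.
State is unnormalized: ∫|φ|² dx = 0.050873, and ∫φ*·V(x)·φ dx = 0.010646, so ⟨V⟩ = 0.010646 / 0.050873.
⟨V⟩ = 0.20926.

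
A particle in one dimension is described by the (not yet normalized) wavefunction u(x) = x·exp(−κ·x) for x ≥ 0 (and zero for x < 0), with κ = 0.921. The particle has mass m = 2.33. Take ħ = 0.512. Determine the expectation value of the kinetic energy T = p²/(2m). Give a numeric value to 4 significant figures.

0.04772

T = −(ħ²/2m) d²/dx², so ⟨T⟩ = −(ħ²/2m) ∫ u*·u'' dx / ∫|u|² dx; with m = 2.33.
Differentiate x·exp(−κ·x) with the product rule; every integrand then reduces to terms xʲ·e^(−2κx) on [0, ∞), with ∫₀^∞ xʲ·e^(−2κx) dx = j!/(2κ)^(j+1).
State is unnormalized: ∫|u|² dx = 0.32001, and ∫u*·(−ħ²/2m · u'') dx = 0.015270, so ⟨T⟩ = 0.015270 / 0.32001.
⟨T⟩ = 0.047717.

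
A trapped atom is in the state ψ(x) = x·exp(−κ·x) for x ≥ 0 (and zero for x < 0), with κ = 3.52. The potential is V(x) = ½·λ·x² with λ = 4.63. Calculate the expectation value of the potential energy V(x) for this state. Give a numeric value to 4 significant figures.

0.5605

⟨V⟩ = ∫ V(x)·|ψ|² dx / ∫|ψ|² dx.
Every integrand reduces to terms xʲ·e^(−2κx) on [0, ∞); use ∫₀^∞ xʲ·e^(−2κx) dx = j!/(2κ)^(j+1).
State is unnormalized: ∫|ψ|² dx = 0.0057321, and ∫ψ*·V(x)·ψ dx = 0.0032129, so ⟨V⟩ = 0.0032129 / 0.0057321.
⟨V⟩ = 0.56051.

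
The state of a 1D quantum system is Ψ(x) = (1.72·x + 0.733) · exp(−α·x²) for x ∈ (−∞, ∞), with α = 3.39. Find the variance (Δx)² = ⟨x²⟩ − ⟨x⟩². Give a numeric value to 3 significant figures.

Compute ⟨x⟩ and ⟨x²⟩ separately, then (Δx)² = ⟨x²⟩ − ⟨x⟩².
Expand each integrand as polynomial × e^(−2αx²) and use ∫x^(2j)·e^(−2αx²) dx = (2j−1)!!/(4α)^j · √(π/(2α)), odd powers → 0; here √(π/(2α)) = 0.68071.
Normalization: ∫|Ψ|² dx = 0.51425.
⟨x⟩ = 0.24615 and ⟨x²⟩ = 0.11634.
(Δx)² = 0.11634 − (0.24615)² = 0.055754.

0.0558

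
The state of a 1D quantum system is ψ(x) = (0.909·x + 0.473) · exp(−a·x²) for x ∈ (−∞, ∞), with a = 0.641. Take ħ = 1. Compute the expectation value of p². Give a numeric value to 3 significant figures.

1.40

p² ψ = −ħ² d²ψ/dx²; ⟨p²⟩ = −ħ² ∫ ψ*·ψ'' dx / ∫|ψ|² dx.
Expand each integrand as polynomial × e^(−2ax²) and use ∫x^(2j)·e^(−2ax²) dx = (2j−1)!!/(4a)^j · √(π/(2a)), odd powers → 0; here √(π/(2a)) = 1.5654. Differentiate with the product rule, d/dx e^(−ax²) = −2ax·e^(−ax²).
State is unnormalized: ∫|ψ|² dx = 0.85471, and ∫ψ*·(−ħ² ψ'') dx = 1.1946, so ⟨p²⟩ = 1.1946 / 0.85471.
⟨p²⟩ = 1.3977.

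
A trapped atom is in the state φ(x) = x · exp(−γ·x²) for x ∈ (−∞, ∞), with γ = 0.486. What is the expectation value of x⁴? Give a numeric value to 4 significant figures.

3.969

⟨x⁴⟩ = ∫ x⁴·|φ|² dx / ∫|φ|² dx (integrals over the domain).
Expand each integrand as polynomial × e^(−2γx²) and use ∫x^(2j)·e^(−2γx²) dx = (2j−1)!!/(4γ)^j · √(π/(2γ)), odd powers → 0; here √(π/(2γ)) = 1.7978.
State is unnormalized: ∫|φ|² dx = 0.92480, and ∫φ*·x⁴·φ dx = 3.6707, so ⟨x⁴⟩ = 3.6707 / 0.92480.
⟨x⁴⟩ = 3.9692.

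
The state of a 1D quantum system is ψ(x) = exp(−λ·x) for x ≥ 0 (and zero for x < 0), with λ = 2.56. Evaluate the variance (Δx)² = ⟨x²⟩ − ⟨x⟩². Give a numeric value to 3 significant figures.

Compute ⟨x⟩ and ⟨x²⟩ separately, then (Δx)² = ⟨x²⟩ − ⟨x⟩².
Every integrand reduces to terms xʲ·e^(−2λx) on [0, ∞); use ∫₀^∞ xʲ·e^(−2λx) dx = j!/(2λ)^(j+1).
Normalization: ∫|ψ|² dx = 0.19531.
⟨x⟩ = 0.19531 and ⟨x²⟩ = 0.076294.
(Δx)² = 0.076294 − (0.19531)² = 0.038147.

0.0381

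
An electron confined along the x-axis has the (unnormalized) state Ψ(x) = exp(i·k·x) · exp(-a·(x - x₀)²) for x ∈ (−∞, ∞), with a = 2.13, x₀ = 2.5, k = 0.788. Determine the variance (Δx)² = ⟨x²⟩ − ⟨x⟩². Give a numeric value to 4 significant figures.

0.1174

Compute ⟨x⟩ and ⟨x²⟩ separately, then (Δx)² = ⟨x²⟩ − ⟨x⟩².
Gaussian moments (u = x − x₀): ∫u^(2j)·e^(−2au²) du = (2j−1)!!/(4a)^j · √(π/(2a)), odd powers integrate to 0; here √(π/(2a)) = 0.85876.
Normalization: ∫|Ψ|² dx = 0.85876.
⟨x⟩ = 2.5000 and ⟨x²⟩ = 6.3674.
(Δx)² = 6.3674 − (2.5000)² = 0.11737.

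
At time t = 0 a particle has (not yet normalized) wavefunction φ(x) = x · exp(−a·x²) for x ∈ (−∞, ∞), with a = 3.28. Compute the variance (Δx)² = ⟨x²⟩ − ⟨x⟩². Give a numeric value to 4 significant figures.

0.2287

Compute ⟨x⟩ and ⟨x²⟩ separately, then (Δx)² = ⟨x²⟩ − ⟨x⟩².
Expand each integrand as polynomial × e^(−2ax²) and use ∫x^(2j)·e^(−2ax²) dx = (2j−1)!!/(4a)^j · √(π/(2a)), odd powers → 0; here √(π/(2a)) = 0.69203.
Normalization: ∫|φ|² dx = 0.052746.
⟨x⟩ = 0.0000 and ⟨x²⟩ = 0.22866.
(Δx)² = 0.22866 − (0.0000)² = 0.22866.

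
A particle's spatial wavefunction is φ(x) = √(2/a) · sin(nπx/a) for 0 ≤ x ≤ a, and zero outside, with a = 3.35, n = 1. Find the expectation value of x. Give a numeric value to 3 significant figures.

⟨x⟩ = ∫ x·|φ|² dx (integrals over the domain).
With sin²θ = (1 − cos2θ)/2 on 0 ≤ x ≤ a: ∫sin²(nπx/a) dx = a/2, ∫x·sin²(nπx/a) dx = a²/4, ∫x²·sin²(nπx/a) dx = a³·(1/6 − 1/(4n²π²)); higher powers xᵏ the same way, integrating xᵏ·cos(2nπx/a) by parts.
⟨x⟩ = 1.6750.

1.68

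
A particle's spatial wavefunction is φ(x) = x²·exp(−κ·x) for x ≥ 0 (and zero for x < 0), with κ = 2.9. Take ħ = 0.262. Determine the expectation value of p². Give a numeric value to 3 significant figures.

p² φ = −ħ² d²φ/dx²; ⟨p²⟩ = −ħ² ∫ φ*·φ'' dx / ∫|φ|² dx.
Differentiate x²·exp(−κ·x) with the product rule; every integrand then reduces to terms xʲ·e^(−2κx) on [0, ∞), with ∫₀^∞ xʲ·e^(−2κx) dx = j!/(2κ)^(j+1).
State is unnormalized: ∫|φ|² dx = 0.0036565, and ∫φ*·(−ħ² φ'') dx = 0.00070364, so ⟨p²⟩ = 0.00070364 / 0.0036565.
⟨p²⟩ = 0.19243.

0.192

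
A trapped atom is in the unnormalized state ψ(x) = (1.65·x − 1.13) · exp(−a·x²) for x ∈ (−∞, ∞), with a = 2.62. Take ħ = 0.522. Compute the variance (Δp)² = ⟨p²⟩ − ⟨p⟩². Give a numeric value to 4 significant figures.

Compute ⟨p⟩ and ⟨p²⟩ separately; (Δp)² = ⟨p²⟩ − ⟨p⟩².
Expand each integrand as polynomial × e^(−2ax²) and use ∫x^(2j)·e^(−2ax²) dx = (2j−1)!!/(4a)^j · √(π/(2a)), odd powers → 0; here √(π/(2a)) = 0.77430. Differentiate with the product rule, d/dx e^(−ax²) = −2ax·e^(−ax²).
Normalization: ∫|ψ|² dx = 1.1899.
⟨p⟩ = 0.0000 and ⟨p²⟩ = 0.95528.
(Δp)² = 0.95528 − (0.0000)² = 0.95528.

0.9553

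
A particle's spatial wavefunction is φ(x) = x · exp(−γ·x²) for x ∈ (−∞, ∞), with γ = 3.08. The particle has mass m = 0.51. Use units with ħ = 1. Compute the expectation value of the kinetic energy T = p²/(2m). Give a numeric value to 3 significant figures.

T = −(ħ²/2m) d²/dx², so ⟨T⟩ = −(ħ²/2m) ∫ φ*·φ'' dx / ∫|φ|² dx; with m = 0.51.
Expand each integrand as polynomial × e^(−2γx²) and use ∫x^(2j)·e^(−2γx²) dx = (2j−1)!!/(4γ)^j · √(π/(2γ)), odd powers → 0; here √(π/(2γ)) = 0.71414. Differentiate with the product rule, d/dx e^(−γx²) = −2γx·e^(−γx²).
State is unnormalized: ∫|φ|² dx = 0.057966, and ∫φ*·(−ħ²/2m · φ'') dx = 0.52510, so ⟨T⟩ = 0.52510 / 0.057966.
⟨T⟩ = 9.0588.

9.06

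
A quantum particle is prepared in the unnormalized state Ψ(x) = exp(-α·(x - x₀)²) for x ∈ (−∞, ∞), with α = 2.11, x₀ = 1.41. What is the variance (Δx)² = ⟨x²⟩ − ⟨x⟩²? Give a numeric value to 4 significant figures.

Compute ⟨x⟩ and ⟨x²⟩ separately, then (Δx)² = ⟨x²⟩ − ⟨x⟩².
Gaussian moments (u = x − x₀): ∫u^(2j)·e^(−2αu²) du = (2j−1)!!/(4α)^j · √(π/(2α)), odd powers integrate to 0; here √(π/(2α)) = 0.86282.
Normalization: ∫|Ψ|² dx = 0.86282.
⟨x⟩ = 1.4100 and ⟨x²⟩ = 2.1066.
(Δx)² = 2.1066 − (1.4100)² = 0.11848.

0.1185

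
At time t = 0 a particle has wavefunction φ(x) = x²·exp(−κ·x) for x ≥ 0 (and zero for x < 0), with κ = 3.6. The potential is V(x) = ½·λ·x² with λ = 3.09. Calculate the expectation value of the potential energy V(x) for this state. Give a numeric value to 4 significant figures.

⟨V⟩ = ∫ V(x)·|φ|² dx / ∫|φ|² dx.
Every integrand reduces to terms xʲ·e^(−2κx) on [0, ∞); use ∫₀^∞ xʲ·e^(−2κx) dx = j!/(2κ)^(j+1).
State is unnormalized: ∫|φ|² dx = 0.0012404, and ∫φ*·V(x)·φ dx = 0.0011090, so ⟨V⟩ = 0.0011090 / 0.0012404.
⟨V⟩ = 0.89410.

0.8941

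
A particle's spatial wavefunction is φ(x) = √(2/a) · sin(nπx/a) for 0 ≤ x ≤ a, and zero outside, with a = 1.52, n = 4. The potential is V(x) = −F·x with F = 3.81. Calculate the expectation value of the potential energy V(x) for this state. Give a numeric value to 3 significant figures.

⟨V⟩ = ∫ V(x)·|φ|² dx.
With sin²θ = (1 − cos2θ)/2 on 0 ≤ x ≤ a: ∫sin²(nπx/a) dx = a/2, ∫x·sin²(nπx/a) dx = a²/4, ∫x²·sin²(nπx/a) dx = a³·(1/6 − 1/(4n²π²)); higher powers xᵏ the same way, integrating xᵏ·cos(2nπx/a) by parts.
⟨V⟩ = -2.8956.

-2.90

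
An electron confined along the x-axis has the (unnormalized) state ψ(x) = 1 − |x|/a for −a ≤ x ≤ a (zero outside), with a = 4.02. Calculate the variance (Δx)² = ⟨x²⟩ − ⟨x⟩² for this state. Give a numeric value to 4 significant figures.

1.616

Compute ⟨x⟩ and ⟨x²⟩ separately, then (Δx)² = ⟨x²⟩ − ⟨x⟩².
ψ is even, so ∫ over [−a, a] = 2∫₀ᵃ with ψ = 1 − x/a there: ∫₀ᵃ (1 − x/a)² dx = a/3, ∫₀ᵃ x²(1 − x/a)² dx = a³/30, ∫₀ᵃ x⁴(1 − x/a)² dx = a⁵/105.
Normalization: ∫|ψ|² dx = 2.6800.
⟨x⟩ = 0.0000 and ⟨x²⟩ = 1.6160.
(Δx)² = 1.6160 − (0.0000)² = 1.6160.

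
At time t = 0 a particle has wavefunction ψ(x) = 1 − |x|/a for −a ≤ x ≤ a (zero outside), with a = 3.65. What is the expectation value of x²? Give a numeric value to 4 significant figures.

⟨x²⟩ = ∫ x²·|ψ|² dx / ∫|ψ|² dx (integrals over the domain).
ψ is even, so ∫ over [−a, a] = 2∫₀ᵃ with ψ = 1 − x/a there: ∫₀ᵃ (1 − x/a)² dx = a/3, ∫₀ᵃ x²(1 − x/a)² dx = a³/30, ∫₀ᵃ x⁴(1 − x/a)² dx = a⁵/105.
State is unnormalized: ∫|ψ|² dx = 2.4333, and ∫ψ*·x²·ψ dx = 3.2418, so ⟨x²⟩ = 3.2418 / 2.4333.
⟨x²⟩ = 1.3323.

1.332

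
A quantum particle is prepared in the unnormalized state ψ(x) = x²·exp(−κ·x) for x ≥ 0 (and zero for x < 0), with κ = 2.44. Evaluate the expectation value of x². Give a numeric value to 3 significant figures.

⟨x²⟩ = ∫ x²·|ψ|² dx / ∫|ψ|² dx (integrals over the domain).
Every integrand reduces to terms xʲ·e^(−2κx) on [0, ∞); use ∫₀^∞ xʲ·e^(−2κx) dx = j!/(2κ)^(j+1).
State is unnormalized: ∫|ψ|² dx = 0.0086719, and ∫ψ*·x²·ψ dx = 0.010924, so ⟨x²⟩ = 0.010924 / 0.0086719.
⟨x²⟩ = 1.2597.

1.26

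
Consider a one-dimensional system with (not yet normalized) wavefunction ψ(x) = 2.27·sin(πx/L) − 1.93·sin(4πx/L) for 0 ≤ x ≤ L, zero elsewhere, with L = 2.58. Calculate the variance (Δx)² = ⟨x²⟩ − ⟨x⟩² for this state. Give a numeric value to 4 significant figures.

0.3488

Compute ⟨x⟩ and ⟨x²⟩ separately, then (Δx)² = ⟨x²⟩ − ⟨x⟩².
On 0 ≤ x ≤ L (j ≠ l): ∫sin²(jπx/L) dx = L/2, ∫sin(jπx/L)·sin(lπx/L) dx = 0; diagonal moments ∫x·sin²(jπx/L) dx = L²/4, ∫x²·sin²(jπx/L) dx = L³·(1/6 − 1/(4j²π²)); cross terms ∫x·sin(jπx/L)·sin(lπx/L) dx = 0 for j + l even and −4jlL²/(π²(j² − l²)²) for j + l odd, ∫x²·sin(jπx/L)·sin(lπx/L) dx = (−1)^(j+l)·4jlL³/(π²(j² − l²)²); higher powers the same way via product-to-sum and parts.
Normalization: ∫|ψ|² dx = 11.452.
⟨x⟩ = 1.3267 and ⟨x²⟩ = 2.1089.
(Δx)² = 2.1089 − (1.3267)² = 0.34878.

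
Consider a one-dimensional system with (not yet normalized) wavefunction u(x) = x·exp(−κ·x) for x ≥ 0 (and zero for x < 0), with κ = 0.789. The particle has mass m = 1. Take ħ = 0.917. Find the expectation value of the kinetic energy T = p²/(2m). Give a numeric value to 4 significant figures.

T = −(ħ²/2m) d²/dx², so ⟨T⟩ = −(ħ²/2m) ∫ u*·u'' dx / ∫|u|² dx; with m = 1.
Differentiate x·exp(−κ·x) with the product rule; every integrand then reduces to terms xʲ·e^(−2κx) on [0, ∞), with ∫₀^∞ xʲ·e^(−2κx) dx = j!/(2κ)^(j+1).
State is unnormalized: ∫|u|² dx = 0.50899, and ∫u*·(−ħ²/2m · u'') dx = 0.13322, so ⟨T⟩ = 0.13322 / 0.50899.
⟨T⟩ = 0.26174.

0.2617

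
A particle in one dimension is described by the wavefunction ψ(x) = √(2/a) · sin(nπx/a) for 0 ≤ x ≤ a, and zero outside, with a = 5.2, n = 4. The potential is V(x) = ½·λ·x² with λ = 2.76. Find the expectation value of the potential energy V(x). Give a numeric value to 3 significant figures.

12.3

⟨V⟩ = ∫ V(x)·|ψ|² dx.
With sin²θ = (1 − cos2θ)/2 on 0 ≤ x ≤ a: ∫sin²(nπx/a) dx = a/2, ∫x·sin²(nπx/a) dx = a²/4, ∫x²·sin²(nπx/a) dx = a³·(1/6 − 1/(4n²π²)); higher powers xᵏ the same way, integrating xᵏ·cos(2nπx/a) by parts.
⟨V⟩ = 12.320.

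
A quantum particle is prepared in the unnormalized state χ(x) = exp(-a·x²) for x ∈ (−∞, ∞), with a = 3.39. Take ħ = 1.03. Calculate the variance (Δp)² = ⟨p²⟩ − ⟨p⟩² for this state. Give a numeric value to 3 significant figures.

Compute ⟨p⟩ and ⟨p²⟩ separately; (Δp)² = ⟨p²⟩ − ⟨p⟩².
Gaussian moments: ∫x^(2j)·e^(−2ax²) dx = (2j−1)!!/(4a)^j · √(π/(2a)), odd powers integrate to 0; here √(π/(2a)) = 0.68071. Derivatives: d/dx e^(−ax²) = −2ax·e^(−ax²), d²/dx² e^(−ax²) = (4a²x² − 2a)·e^(−ax²).
Normalization: ∫|χ|² dx = 0.68071.
⟨p⟩ = 0.0000 and ⟨p²⟩ = 3.5965.
(Δp)² = 3.5965 − (0.0000)² = 3.5965.

3.60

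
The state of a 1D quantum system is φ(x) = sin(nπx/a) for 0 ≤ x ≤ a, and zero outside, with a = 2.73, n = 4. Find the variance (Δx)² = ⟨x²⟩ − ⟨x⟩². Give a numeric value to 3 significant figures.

Compute ⟨x⟩ and ⟨x²⟩ separately, then (Δx)² = ⟨x²⟩ − ⟨x⟩².
With sin²θ = (1 − cos2θ)/2 on 0 ≤ x ≤ a: ∫sin²(nπx/a) dx = a/2, ∫x·sin²(nπx/a) dx = a²/4, ∫x²·sin²(nπx/a) dx = a³·(1/6 − 1/(4n²π²)); higher powers xᵏ the same way, integrating xᵏ·cos(2nπx/a) by parts.
Normalization: ∫|φ|² dx = 1.3650.
⟨x⟩ = 1.3650 and ⟨x²⟩ = 2.4607.
(Δx)² = 2.4607 − (1.3650)² = 0.59748.

0.597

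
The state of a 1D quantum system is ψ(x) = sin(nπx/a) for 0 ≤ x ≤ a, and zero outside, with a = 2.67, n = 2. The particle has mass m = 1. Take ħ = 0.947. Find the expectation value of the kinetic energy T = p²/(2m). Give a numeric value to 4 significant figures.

T = −(ħ²/2m) d²/dx², so ⟨T⟩ = −(ħ²/2m) ∫ ψ*·ψ'' dx / ∫|ψ|² dx; with m = 1.
d/dx sin(nπx/a) = (nπ/a)·cos(nπx/a) and d²/dx² sin(nπx/a) = −(nπ/a)²·sin(nπx/a); on 0 ≤ x ≤ a, ∫sin²(nπx/a) dx = a/2 and ∫sin(nπx/a)·cos(nπx/a) dx = 0.
State is unnormalized: ∫|ψ|² dx = 1.3350, and ∫ψ*·(−ħ²/2m · ψ'') dx = 3.3150, so ⟨T⟩ = 3.3150 / 1.3350.
⟨T⟩ = 2.4832.

2.483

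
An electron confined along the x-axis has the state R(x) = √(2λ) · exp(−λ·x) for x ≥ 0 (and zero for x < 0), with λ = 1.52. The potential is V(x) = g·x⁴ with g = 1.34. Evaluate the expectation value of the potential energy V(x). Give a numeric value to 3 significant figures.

0.377

⟨V⟩ = ∫ V(x)·|R|² dx.
Every integrand reduces to terms xʲ·e^(−2λx) on [0, ∞); use ∫₀^∞ xʲ·e^(−2λx) dx = j!/(2λ)^(j+1).
⟨V⟩ = 0.37655.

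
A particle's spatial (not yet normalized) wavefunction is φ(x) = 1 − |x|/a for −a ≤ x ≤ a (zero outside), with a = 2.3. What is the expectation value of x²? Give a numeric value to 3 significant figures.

0.529

⟨x²⟩ = ∫ x²·|φ|² dx / ∫|φ|² dx (integrals over the domain).
φ is even, so ∫ over [−a, a] = 2∫₀ᵃ with φ = 1 − x/a there: ∫₀ᵃ (1 − x/a)² dx = a/3, ∫₀ᵃ x²(1 − x/a)² dx = a³/30, ∫₀ᵃ x⁴(1 − x/a)² dx = a⁵/105.
State is unnormalized: ∫|φ|² dx = 1.5333, and ∫φ*·x²·φ dx = 0.81113, so ⟨x²⟩ = 0.81113 / 1.5333.
⟨x²⟩ = 0.52900.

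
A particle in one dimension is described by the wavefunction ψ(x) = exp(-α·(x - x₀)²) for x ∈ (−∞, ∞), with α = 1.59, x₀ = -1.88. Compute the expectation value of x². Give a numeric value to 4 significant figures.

⟨x²⟩ = ∫ x²·|ψ|² dx / ∫|ψ|² dx (integrals over the domain).
Gaussian moments (u = x − x₀): ∫u^(2j)·e^(−2αu²) du = (2j−1)!!/(4α)^j · √(π/(2α)), odd powers integrate to 0; here √(π/(2α)) = 0.99394.
State is unnormalized: ∫|ψ|² dx = 0.99394, and ∫ψ*·x²·ψ dx = 3.6693, so ⟨x²⟩ = 3.6693 / 0.99394.
⟨x²⟩ = 3.6916.

3.692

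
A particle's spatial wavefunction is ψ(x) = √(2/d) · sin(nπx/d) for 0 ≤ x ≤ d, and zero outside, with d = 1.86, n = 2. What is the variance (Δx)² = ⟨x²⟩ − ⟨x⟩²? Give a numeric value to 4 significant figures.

0.2445

Compute ⟨x⟩ and ⟨x²⟩ separately, then (Δx)² = ⟨x²⟩ − ⟨x⟩².
With sin²θ = (1 − cos2θ)/2 on 0 ≤ x ≤ d: ∫sin²(nπx/d) dx = d/2, ∫x·sin²(nπx/d) dx = d²/4, ∫x²·sin²(nπx/d) dx = d³·(1/6 − 1/(4n²π²)); higher powers xᵏ the same way, integrating xᵏ·cos(2nπx/d) by parts.
⟨x⟩ = 0.93000 and ⟨x²⟩ = 1.1094.
(Δx)² = 1.1094 − (0.93000)² = 0.24448.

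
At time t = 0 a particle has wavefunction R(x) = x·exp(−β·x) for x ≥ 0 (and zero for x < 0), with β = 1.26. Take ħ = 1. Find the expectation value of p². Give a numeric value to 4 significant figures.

1.588

p² R = −ħ² d²R/dx²; ⟨p²⟩ = −ħ² ∫ R*·R'' dx / ∫|R|² dx.
Differentiate x·exp(−β·x) with the product rule; every integrand then reduces to terms xʲ·e^(−2βx) on [0, ∞), with ∫₀^∞ xʲ·e^(−2βx) dx = j!/(2β)^(j+1).
State is unnormalized: ∫|R|² dx = 0.12498, and ∫R*·(−ħ² R'') dx = 0.19841, so ⟨p²⟩ = 0.19841 / 0.12498.
⟨p²⟩ = 1.5876.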